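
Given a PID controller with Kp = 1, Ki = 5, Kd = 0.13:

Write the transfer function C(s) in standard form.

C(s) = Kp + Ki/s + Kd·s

Substituting values: C(s) = 1 + 5/s + 0.13s = (0.13s² + s + 5)/s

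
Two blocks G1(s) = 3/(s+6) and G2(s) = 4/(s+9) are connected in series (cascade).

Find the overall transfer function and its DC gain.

Series: multiply transfer functions. G_eq = 3/(s+6) × 4/(s+9) = 12/((s+6)(s+9)). DC gain = 12/(6×9) = 0.2222.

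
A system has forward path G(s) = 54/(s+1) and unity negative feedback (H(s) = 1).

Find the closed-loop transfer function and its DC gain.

T(s) = G/(1+GH) = [54/(s+1)] / [1 + 54/(s+1)] = 54/(s+1+54) = 54/(s+55). DC gain = 54/55 = 0.9818.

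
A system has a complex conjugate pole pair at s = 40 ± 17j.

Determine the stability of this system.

Real part of poles is 40 (> 0, right half-plane). Unstable.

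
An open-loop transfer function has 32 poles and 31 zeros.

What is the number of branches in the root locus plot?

Root locus has n branches where n = number of poles = 32.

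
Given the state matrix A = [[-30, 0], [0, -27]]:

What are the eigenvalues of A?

For diagonal matrix, eigenvalues are diagonal entries: λ₁ = -30, λ₂ = -27.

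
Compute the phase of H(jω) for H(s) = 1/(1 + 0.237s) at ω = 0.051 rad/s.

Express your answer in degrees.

Phase = -arctan(ωτ) = -arctan(0.051 × 0.237) = -0.7°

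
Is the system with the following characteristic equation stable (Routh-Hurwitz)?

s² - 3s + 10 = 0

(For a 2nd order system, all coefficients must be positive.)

Coefficients: 1, -3, 10. b=-3 not positive, so system is unstable.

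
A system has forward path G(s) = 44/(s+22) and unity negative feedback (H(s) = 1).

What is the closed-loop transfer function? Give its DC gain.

T(s) = G/(1+GH) = [44/(s+22)] / [1 + 44/(s+22)] = 44/(s+22+44) = 44/(s+66). DC gain = 44/66 = 0.6667.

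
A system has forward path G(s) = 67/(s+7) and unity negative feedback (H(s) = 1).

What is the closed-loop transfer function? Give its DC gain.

T(s) = G/(1+GH) = [67/(s+7)] / [1 + 67/(s+7)] = 67/(s+7+67) = 67/(s+74). DC gain = 67/74 = 0.9054.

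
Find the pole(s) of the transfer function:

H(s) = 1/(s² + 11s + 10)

Discriminant = 11² - 4×1×10 = 121 - 40 = 81 > 0, so two distinct real poles. Using quadratic formula: s = (-11 ± √81)/(2×1) = (-11 ± √81)/2, with √81 = 9. s₁ = -2/2 = -1, s₂ = -20/2 = -10. Poles: s₁ = -1, s₂ = -10.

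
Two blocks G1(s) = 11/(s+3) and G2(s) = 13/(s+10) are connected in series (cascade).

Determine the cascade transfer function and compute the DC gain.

Series: multiply transfer functions. G_eq = 11/(s+3) × 13/(s+10) = 143/((s+3)(s+10)). DC gain = 143/(3×10) = 4.7667.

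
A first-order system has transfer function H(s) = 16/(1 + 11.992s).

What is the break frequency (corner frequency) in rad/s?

Corner frequency = 1/τ = 1/11.992 = 0.083 rad/s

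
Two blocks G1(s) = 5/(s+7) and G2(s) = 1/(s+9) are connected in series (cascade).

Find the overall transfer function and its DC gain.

Series: multiply transfer functions. G_eq = 5/(s+7) × 1/(s+9) = 5/((s+7)(s+9)). DC gain = 5/(7×9) = 0.0794.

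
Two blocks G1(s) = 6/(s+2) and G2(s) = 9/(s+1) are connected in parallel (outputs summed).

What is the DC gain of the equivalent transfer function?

Parallel: G_eq = G1 + G2. DC gain = G1(0) + G2(0) = 6/2 + 9/1 = 3 + 9 = 12.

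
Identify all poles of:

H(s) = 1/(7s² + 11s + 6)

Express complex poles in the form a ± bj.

Discriminant = 11² - 4×7×6 = 121 - 168 = -47 < 0, so the poles are a complex conjugate pair s = (-11 ± j√47)/(2×7). Real part = -11/(2×7) = -11/14 ≈ -0.7857; imaginary part = ±√47/(2×7) ≈ 0.4897. Poles: s = -0.7857 ± 0.4897j.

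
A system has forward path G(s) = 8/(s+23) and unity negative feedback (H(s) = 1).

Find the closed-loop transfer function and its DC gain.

T(s) = G/(1+GH) = [8/(s+23)] / [1 + 8/(s+23)] = 8/(s+23+8) = 8/(s+31). DC gain = 8/31 = 0.2581.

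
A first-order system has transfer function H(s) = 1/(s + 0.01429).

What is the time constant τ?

For H(s) = 1/(s + 1/τ), the pole is at -1/τ = -0.01429, so τ = 1/0.01429 = 69.98 s.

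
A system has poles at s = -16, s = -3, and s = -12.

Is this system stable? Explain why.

All poles are in the left half-plane. System is stable.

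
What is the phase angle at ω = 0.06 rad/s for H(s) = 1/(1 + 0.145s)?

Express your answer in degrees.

Phase = -arctan(ωτ) = -arctan(0.06 × 0.145) = -0.5°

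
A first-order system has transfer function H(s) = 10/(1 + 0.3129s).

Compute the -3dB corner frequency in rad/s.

Corner frequency = 1/τ = 1/0.3129 = 3.196 rad/s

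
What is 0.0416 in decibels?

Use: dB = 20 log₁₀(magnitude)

dB = 20 log₁₀(0.0416) = -27.6 dB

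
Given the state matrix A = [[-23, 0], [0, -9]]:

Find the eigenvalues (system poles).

For diagonal matrix, eigenvalues are diagonal entries: λ₁ = -23, λ₂ = -9.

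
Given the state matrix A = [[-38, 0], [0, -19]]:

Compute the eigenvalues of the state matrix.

For diagonal matrix, eigenvalues are diagonal entries: λ₁ = -38, λ₂ = -19.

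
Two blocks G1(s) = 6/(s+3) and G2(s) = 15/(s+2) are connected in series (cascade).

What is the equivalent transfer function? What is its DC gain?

Series: multiply transfer functions. G_eq = 6/(s+3) × 15/(s+2) = 90/((s+3)(s+2)). DC gain = 90/(3×2) = 15.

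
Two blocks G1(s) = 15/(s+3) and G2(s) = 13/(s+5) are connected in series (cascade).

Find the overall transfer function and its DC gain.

Series: multiply transfer functions. G_eq = 15/(s+3) × 13/(s+5) = 195/((s+3)(s+5)). DC gain = 195/(3×5) = 13.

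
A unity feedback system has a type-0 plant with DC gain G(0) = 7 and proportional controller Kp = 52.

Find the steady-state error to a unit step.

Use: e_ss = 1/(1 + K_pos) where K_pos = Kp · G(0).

K_pos = Kp · G(0) = 52 × 7 = 364. e_ss = 1/(1 + 364) = 0.0027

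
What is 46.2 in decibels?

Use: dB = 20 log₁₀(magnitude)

dB = 20 log₁₀(46.2) = 33.3 dB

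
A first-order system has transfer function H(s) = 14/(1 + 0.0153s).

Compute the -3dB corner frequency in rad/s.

Corner frequency = 1/τ = 1/0.0153 = 65.359 rad/s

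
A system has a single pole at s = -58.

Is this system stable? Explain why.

Pole at s = -58 is in the left half-plane. Stable.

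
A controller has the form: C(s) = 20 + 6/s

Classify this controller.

This is a Proportional-Integral (PI) controller.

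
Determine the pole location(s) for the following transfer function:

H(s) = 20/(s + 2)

Pole is where denominator = 0: s + 2 = 0, so s = -2.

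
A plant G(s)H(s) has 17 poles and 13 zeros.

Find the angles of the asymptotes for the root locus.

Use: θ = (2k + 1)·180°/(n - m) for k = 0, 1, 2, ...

n - m = 17 - 13 = 4. Angles: θk = (2k + 1)·180°/4 = 45°, 135°, 225°, 315°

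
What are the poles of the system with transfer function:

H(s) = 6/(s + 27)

Pole is where denominator = 0: s + 27 = 0, so s = -27.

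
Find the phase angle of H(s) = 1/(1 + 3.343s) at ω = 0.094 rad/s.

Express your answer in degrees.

Phase = -arctan(ωτ) = -arctan(0.094 × 3.343) = -17.4°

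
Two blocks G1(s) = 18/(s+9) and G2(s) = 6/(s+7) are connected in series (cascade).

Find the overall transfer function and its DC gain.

Series: multiply transfer functions. G_eq = 18/(s+9) × 6/(s+7) = 108/((s+9)(s+7)). DC gain = 108/(9×7) = 1.7143.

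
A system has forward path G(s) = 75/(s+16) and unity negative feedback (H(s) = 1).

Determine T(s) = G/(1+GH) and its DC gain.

T(s) = G/(1+GH) = [75/(s+16)] / [1 + 75/(s+16)] = 75/(s+16+75) = 75/(s+91). DC gain = 75/91 = 0.8242.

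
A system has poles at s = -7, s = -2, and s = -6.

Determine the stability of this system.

All poles are in the left half-plane. System is stable.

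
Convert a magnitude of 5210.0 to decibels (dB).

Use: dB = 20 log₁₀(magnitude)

dB = 20 log₁₀(5210.0) = 74.3 dB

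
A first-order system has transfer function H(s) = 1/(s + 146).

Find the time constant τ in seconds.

For H(s) = 1/(s + 1/τ), the pole is at -1/τ = -146, so τ = 1/146 = 0.0068 s.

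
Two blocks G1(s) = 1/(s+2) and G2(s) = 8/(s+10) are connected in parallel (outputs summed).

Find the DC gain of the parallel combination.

Parallel: G_eq = G1 + G2. DC gain = G1(0) + G2(0) = 1/2 + 8/10 = 0.5 + 0.8 = 1.3.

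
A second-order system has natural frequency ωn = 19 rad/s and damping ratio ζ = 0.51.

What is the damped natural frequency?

ωd = ωn√(1 - ζ²) = 19√(1 - 0.51²) = 16.34 rad/s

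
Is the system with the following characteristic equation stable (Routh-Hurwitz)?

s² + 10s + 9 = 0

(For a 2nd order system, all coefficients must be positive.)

Coefficients: 1, 10, 9. All positive, so system is stable.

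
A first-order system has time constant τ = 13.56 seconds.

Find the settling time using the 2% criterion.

For first-order system, 2% settling time ≈ 4τ = 4 × 13.56 = 54.24 s.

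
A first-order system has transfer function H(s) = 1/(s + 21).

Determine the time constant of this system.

For H(s) = 1/(s + 1/τ), the pole is at -1/τ = -21, so τ = 1/21 = 0.0476 s.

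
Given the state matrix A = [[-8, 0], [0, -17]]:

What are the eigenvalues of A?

For diagonal matrix, eigenvalues are diagonal entries: λ₁ = -8, λ₂ = -17.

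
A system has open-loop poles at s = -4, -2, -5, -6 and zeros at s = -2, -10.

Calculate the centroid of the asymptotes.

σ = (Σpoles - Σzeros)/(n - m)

σ = (Σpoles - Σzeros)/(n - m) = (-17 - (-12))/(4 - 2) = -5/2 = -2.5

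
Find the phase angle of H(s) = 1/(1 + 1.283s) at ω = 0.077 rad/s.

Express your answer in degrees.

Phase = -arctan(ωτ) = -arctan(0.077 × 1.283) = -5.6°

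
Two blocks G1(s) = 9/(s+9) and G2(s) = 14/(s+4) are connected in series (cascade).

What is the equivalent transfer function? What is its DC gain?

Series: multiply transfer functions. G_eq = 9/(s+9) × 14/(s+4) = 126/((s+9)(s+4)). DC gain = 126/(9×4) = 3.5.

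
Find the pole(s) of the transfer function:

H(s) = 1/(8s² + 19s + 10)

Discriminant = 19² - 4×8×10 = 361 - 320 = 41 > 0, so two distinct real poles. Using quadratic formula: s = (-19 ± √41)/(2×8) = (-19 ± √41)/16, with √41 ≈ 6.4031. s₁ ≈ -0.7873, s₂ ≈ -1.5877. Poles: s₁ = -0.7873, s₂ = -1.5877.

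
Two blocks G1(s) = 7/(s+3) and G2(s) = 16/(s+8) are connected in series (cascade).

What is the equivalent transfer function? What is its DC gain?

Series: multiply transfer functions. G_eq = 7/(s+3) × 16/(s+8) = 112/((s+3)(s+8)). DC gain = 112/(3×8) = 4.6667.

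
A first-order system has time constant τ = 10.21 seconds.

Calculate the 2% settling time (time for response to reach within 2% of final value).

For first-order system, 2% settling time ≈ 4τ = 4 × 10.21 = 40.84 s.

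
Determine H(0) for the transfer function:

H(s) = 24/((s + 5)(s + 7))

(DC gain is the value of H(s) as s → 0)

DC gain = H(0) = 24/(5 × 7) = 24/35 = 0.6857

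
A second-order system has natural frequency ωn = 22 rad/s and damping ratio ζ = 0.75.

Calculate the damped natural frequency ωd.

ωd = ωn√(1 - ζ²) = 22√(1 - 0.75²) = 14.55 rad/s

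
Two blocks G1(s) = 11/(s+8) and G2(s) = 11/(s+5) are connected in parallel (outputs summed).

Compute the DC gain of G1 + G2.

Parallel: G_eq = G1 + G2. DC gain = G1(0) + G2(0) = 11/8 + 11/5 = 1.375 + 2.2 = 3.575.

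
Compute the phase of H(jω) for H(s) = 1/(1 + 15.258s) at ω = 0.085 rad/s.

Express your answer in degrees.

Phase = -arctan(ωτ) = -arctan(0.085 × 15.258) = -52.4°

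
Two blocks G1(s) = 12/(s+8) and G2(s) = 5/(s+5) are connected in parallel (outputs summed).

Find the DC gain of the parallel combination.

Parallel: G_eq = G1 + G2. DC gain = G1(0) + G2(0) = 12/8 + 5/5 = 1.5 + 1 = 2.5.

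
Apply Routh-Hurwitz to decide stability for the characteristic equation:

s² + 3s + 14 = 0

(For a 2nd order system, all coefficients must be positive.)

Coefficients: 1, 3, 14. All positive, so system is stable.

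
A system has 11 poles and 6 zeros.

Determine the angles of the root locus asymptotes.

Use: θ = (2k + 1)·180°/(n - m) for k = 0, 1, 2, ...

n - m = 11 - 6 = 5. Angles: θk = (2k + 1)·180°/5 = 36°, 108°, 180°, 252°, 324°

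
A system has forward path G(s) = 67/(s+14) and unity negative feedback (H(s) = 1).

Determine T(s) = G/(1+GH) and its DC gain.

T(s) = G/(1+GH) = [67/(s+14)] / [1 + 67/(s+14)] = 67/(s+14+67) = 67/(s+81). DC gain = 67/81 = 0.8272.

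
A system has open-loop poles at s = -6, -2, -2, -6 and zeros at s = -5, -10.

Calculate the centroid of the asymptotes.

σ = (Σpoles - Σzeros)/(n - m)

σ = (Σpoles - Σzeros)/(n - m) = (-16 - (-15))/(4 - 2) = -1/2 = -0.5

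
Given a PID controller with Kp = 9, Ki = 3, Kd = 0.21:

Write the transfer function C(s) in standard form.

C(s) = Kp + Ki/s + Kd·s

Substituting values: C(s) = 9 + 3/s + 0.21s = (0.21s² + 9s + 3)/s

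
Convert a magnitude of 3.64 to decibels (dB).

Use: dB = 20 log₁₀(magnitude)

dB = 20 log₁₀(3.64) = 11.2 dB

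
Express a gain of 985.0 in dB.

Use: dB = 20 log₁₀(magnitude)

dB = 20 log₁₀(985.0) = 59.9 dB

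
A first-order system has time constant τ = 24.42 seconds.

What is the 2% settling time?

For first-order system, 2% settling time ≈ 4τ = 4 × 24.42 = 97.68 s.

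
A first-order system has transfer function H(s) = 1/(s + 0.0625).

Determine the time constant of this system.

For H(s) = 1/(s + 1/τ), the pole is at -1/τ = -0.0625, so τ = 1/0.0625 = 16 s.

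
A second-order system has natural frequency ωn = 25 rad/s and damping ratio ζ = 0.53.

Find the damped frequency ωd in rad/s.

ωd = ωn√(1 - ζ²) = 25√(1 - 0.53²) = 21.2 rad/s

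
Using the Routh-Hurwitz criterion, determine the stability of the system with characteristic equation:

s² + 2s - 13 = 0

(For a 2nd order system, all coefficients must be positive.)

Coefficients: 1, 2, -13. c=-13 not positive, so system is unstable.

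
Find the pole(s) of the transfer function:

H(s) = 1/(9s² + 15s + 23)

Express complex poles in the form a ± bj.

Discriminant = 15² - 4×9×23 = 225 - 828 = -603 < 0, so the poles are a complex conjugate pair s = (-15 ± j√603)/(2×9). Real part = -15/(2×9) = -15/18 ≈ -0.8333; imaginary part = ±√603/(2×9) ≈ 1.3642. Poles: s = -0.8333 ± 1.3642j.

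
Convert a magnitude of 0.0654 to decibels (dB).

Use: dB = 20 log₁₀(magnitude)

dB = 20 log₁₀(0.0654) = -23.7 dB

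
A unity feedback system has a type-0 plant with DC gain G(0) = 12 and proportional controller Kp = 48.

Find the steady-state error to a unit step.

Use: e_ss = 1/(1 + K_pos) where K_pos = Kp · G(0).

K_pos = Kp · G(0) = 48 × 12 = 576. e_ss = 1/(1 + 576) = 0.0017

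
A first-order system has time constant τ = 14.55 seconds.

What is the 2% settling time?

For first-order system, 2% settling time ≈ 4τ = 4 × 14.55 = 58.2 s.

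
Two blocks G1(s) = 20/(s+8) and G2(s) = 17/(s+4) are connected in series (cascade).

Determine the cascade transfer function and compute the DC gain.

Series: multiply transfer functions. G_eq = 20/(s+8) × 17/(s+4) = 340/((s+8)(s+4)). DC gain = 340/(8×4) = 10.625.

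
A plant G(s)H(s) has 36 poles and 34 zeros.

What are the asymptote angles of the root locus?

n - m = 36 - 34 = 2. Angles: θk = (2k + 1)·180°/2 = 90°, 270°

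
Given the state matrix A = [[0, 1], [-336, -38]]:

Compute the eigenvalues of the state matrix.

det(A - λI) = λ² - (-38)λ + 336 = (λ - (-14))(λ - (-24)). Eigenvalues: -14, -24.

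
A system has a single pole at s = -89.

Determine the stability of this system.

Pole at s = -89 is in the left half-plane. Stable.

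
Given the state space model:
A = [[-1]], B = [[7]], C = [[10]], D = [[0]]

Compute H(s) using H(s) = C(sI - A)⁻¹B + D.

(sI - A)⁻¹ = 1/(s + 1). H(s) = 10 × 7/(s + 1) + 0 = 70/(s + 1).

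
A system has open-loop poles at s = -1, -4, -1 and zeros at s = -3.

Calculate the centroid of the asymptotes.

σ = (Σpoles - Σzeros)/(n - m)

σ = (Σpoles - Σzeros)/(n - m) = (-6 - (-3))/(3 - 1) = -3/2 = -1.5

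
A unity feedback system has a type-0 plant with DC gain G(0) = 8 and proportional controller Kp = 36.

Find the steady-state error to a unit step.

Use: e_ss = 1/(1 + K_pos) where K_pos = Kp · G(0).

K_pos = Kp · G(0) = 36 × 8 = 288. e_ss = 1/(1 + 288) = 0.0035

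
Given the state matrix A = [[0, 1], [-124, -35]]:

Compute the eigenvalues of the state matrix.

det(A - λI) = λ² - (-35)λ + 124 = (λ - (-4))(λ - (-31)). Eigenvalues: -4, -31.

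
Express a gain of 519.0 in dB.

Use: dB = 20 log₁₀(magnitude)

dB = 20 log₁₀(519.0) = 54.3 dB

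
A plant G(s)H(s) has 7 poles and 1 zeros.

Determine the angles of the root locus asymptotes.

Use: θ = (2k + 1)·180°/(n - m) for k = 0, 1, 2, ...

n - m = 7 - 1 = 6. Angles: θk = (2k + 1)·180°/6 = 30°, 90°, 150°, 210°, 270°, 330°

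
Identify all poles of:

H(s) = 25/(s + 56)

Pole is where denominator = 0: s + 56 = 0, so s = -56.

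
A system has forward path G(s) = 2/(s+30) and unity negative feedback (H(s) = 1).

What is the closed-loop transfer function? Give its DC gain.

T(s) = G/(1+GH) = [2/(s+30)] / [1 + 2/(s+30)] = 2/(s+30+2) = 2/(s+32). DC gain = 2/32 = 0.0625.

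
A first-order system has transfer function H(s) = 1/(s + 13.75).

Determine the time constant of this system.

For H(s) = 1/(s + 1/τ), the pole is at -1/τ = -13.75, so τ = 1/13.75 = 0.0727 s.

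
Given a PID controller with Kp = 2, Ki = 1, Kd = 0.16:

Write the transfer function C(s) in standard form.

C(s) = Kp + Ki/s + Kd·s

Substituting values: C(s) = 2 + 1/s + 0.16s = (0.16s² + 2s + 1)/s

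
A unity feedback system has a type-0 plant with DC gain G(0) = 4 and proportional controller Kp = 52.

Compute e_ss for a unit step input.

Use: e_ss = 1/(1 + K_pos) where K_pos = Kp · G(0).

K_pos = Kp · G(0) = 52 × 4 = 208. e_ss = 1/(1 + 208) = 0.0048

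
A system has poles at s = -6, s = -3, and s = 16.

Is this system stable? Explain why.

Pole(s) at s = 16 are not in the left half-plane. System is unstable.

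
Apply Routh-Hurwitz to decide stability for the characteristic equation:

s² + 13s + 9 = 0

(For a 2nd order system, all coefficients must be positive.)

Coefficients: 1, 13, 9. All positive, so system is stable.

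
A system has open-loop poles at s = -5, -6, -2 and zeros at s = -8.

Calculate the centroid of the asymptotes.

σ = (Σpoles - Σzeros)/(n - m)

σ = (Σpoles - Σzeros)/(n - m) = (-13 - (-8))/(3 - 1) = -5/2 = -2.5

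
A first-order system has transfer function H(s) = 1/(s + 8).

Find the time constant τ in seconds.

For H(s) = 1/(s + 1/τ), the pole is at -1/τ = -8, so τ = 1/8 = 0.125 s.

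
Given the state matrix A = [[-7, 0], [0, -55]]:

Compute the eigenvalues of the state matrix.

For diagonal matrix, eigenvalues are diagonal entries: λ₁ = -7, λ₂ = -55.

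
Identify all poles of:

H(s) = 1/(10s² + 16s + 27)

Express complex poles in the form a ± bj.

Discriminant = 16² - 4×10×27 = 256 - 1080 = -824 < 0, so the poles are a complex conjugate pair s = (-16 ± j√824)/(2×10). Real part = -16/(2×10) = -16/20 = -0.8; imaginary part = ±√824/(2×10) ≈ 1.4353. Poles: s = -0.8 ± 1.4353j.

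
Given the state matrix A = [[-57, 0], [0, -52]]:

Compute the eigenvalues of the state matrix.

For diagonal matrix, eigenvalues are diagonal entries: λ₁ = -57, λ₂ = -52.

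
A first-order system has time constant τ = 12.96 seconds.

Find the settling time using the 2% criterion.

For first-order system, 2% settling time ≈ 4τ = 4 × 12.96 = 51.84 s.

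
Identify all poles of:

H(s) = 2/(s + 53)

Pole is where denominator = 0: s + 53 = 0, so s = -53.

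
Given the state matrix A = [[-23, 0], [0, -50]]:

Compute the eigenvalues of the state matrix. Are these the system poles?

For diagonal matrix, eigenvalues are diagonal entries: λ₁ = -23, λ₂ = -50. Eigenvalues of A = system poles.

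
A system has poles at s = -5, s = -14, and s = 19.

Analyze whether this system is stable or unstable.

Pole(s) at s = 19 are not in the left half-plane. System is unstable.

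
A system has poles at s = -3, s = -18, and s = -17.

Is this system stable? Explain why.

All poles are in the left half-plane. System is stable.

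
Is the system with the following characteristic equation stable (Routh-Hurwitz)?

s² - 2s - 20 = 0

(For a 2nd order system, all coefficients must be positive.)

Coefficients: 1, -2, -20. b=-2, c=-20 not positive, so system is unstable.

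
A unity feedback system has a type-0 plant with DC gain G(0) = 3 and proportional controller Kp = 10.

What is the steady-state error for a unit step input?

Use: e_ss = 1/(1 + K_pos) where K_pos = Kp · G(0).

K_pos = Kp · G(0) = 10 × 3 = 30. e_ss = 1/(1 + 30) = 0.0323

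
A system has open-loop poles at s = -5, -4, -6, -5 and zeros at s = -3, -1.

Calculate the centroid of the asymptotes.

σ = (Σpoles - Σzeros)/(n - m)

σ = (Σpoles - Σzeros)/(n - m) = (-20 - (-4))/(4 - 2) = -16/2 = -8.0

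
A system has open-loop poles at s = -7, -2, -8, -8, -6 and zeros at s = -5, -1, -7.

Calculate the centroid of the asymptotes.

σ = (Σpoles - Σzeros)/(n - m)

σ = (Σpoles - Σzeros)/(n - m) = (-31 - (-13))/(5 - 3) = -18/2 = -9.0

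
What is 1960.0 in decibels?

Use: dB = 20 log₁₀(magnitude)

dB = 20 log₁₀(1960.0) = 65.8 dB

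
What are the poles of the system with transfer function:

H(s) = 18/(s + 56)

Pole is where denominator = 0: s + 56 = 0, so s = -56.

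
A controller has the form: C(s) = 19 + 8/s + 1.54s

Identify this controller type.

This is a Proportional-Integral-Derivative (PID) controller.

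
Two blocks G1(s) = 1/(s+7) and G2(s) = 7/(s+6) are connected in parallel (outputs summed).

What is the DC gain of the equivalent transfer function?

Parallel: G_eq = G1 + G2. DC gain = G1(0) + G2(0) = 1/7 + 7/6 = 0.1429 + 1.1667 = 1.3095.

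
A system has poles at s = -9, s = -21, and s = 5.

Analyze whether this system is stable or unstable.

Pole(s) at s = 5 are not in the left half-plane. System is unstable.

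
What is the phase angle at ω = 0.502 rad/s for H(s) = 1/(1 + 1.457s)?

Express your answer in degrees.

Phase = -arctan(ωτ) = -arctan(0.502 × 1.457) = -36.2°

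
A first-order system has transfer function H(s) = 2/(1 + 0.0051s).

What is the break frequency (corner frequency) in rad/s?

Corner frequency = 1/τ = 1/0.0051 = 196.078 rad/s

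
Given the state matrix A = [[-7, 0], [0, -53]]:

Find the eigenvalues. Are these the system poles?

For diagonal matrix, eigenvalues are diagonal entries: λ₁ = -7, λ₂ = -53. Eigenvalues of A = system poles.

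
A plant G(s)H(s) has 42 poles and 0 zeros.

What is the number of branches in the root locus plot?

Root locus has n branches where n = number of poles = 42.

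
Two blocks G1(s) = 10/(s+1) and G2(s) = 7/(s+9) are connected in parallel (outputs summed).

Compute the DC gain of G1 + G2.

Parallel: G_eq = G1 + G2. DC gain = G1(0) + G2(0) = 10/1 + 7/9 = 10 + 0.7778 = 10.7778.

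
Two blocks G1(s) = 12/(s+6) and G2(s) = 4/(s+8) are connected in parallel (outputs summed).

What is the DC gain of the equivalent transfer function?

Parallel: G_eq = G1 + G2. DC gain = G1(0) + G2(0) = 12/6 + 4/8 = 2 + 0.5 = 2.5.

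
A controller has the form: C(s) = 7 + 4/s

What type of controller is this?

This is a Proportional-Integral (PI) controller.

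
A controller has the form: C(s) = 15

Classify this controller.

This is a Proportional (P) controller.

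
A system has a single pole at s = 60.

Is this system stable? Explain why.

Pole at s = 60 is in the right half-plane. Unstable.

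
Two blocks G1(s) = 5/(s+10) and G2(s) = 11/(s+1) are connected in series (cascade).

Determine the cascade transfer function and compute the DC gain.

Series: multiply transfer functions. G_eq = 5/(s+10) × 11/(s+1) = 55/((s+10)(s+1)). DC gain = 55/(10×1) = 5.5.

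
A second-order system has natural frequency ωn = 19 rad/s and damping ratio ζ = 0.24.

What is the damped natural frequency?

ωd = ωn√(1 - ζ²) = 19√(1 - 0.24²) = 18.44 rad/s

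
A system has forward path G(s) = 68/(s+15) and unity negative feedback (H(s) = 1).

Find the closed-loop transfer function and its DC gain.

T(s) = G/(1+GH) = [68/(s+15)] / [1 + 68/(s+15)] = 68/(s+15+68) = 68/(s+83). DC gain = 68/83 = 0.8193.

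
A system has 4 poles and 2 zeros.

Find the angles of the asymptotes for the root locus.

n - m = 4 - 2 = 2. Angles: θk = (2k + 1)·180°/2 = 90°, 270°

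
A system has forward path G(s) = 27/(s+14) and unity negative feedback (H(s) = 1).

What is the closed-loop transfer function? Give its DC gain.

T(s) = G/(1+GH) = [27/(s+14)] / [1 + 27/(s+14)] = 27/(s+14+27) = 27/(s+41). DC gain = 27/41 = 0.6585.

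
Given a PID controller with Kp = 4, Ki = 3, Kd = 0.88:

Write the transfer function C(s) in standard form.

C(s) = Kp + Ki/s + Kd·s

Substituting values: C(s) = 4 + 3/s + 0.88s = (0.88s² + 4s + 3)/s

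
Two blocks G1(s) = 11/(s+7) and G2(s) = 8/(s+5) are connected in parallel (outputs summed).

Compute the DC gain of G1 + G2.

Parallel: G_eq = G1 + G2. DC gain = G1(0) + G2(0) = 11/7 + 8/5 = 1.5714 + 1.6 = 3.1714.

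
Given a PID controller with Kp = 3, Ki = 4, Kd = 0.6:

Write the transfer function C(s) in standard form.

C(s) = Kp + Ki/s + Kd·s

Substituting values: C(s) = 3 + 4/s + 0.6s = (0.6s² + 3s + 4)/s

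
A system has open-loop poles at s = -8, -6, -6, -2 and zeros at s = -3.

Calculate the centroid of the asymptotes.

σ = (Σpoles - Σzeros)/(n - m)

σ = (Σpoles - Σzeros)/(n - m) = (-22 - (-3))/(4 - 1) = -19/3 = -6.33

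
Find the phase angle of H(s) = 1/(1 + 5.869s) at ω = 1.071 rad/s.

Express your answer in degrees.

Phase = -arctan(ωτ) = -arctan(1.071 × 5.869) = -81.0°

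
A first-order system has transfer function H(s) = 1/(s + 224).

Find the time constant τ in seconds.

For H(s) = 1/(s + 1/τ), the pole is at -1/τ = -224, so τ = 1/224 = 0.0045 s.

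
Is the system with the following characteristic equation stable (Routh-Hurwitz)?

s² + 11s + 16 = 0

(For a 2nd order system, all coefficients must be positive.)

Coefficients: 1, 11, 16. All positive, so system is stable.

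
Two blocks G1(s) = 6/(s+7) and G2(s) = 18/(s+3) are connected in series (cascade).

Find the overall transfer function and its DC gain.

Series: multiply transfer functions. G_eq = 6/(s+7) × 18/(s+3) = 108/((s+7)(s+3)). DC gain = 108/(7×3) = 5.1429.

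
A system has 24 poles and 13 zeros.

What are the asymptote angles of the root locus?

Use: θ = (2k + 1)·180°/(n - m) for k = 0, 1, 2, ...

n - m = 24 - 13 = 11. Angles: θk = (2k + 1)·180°/11 = 16.36°, 49.09°, 81.82°, 114.55°, 147.27°, 180°, 212.73°, 245.45°, 278.18°, 310.91°, 343.64°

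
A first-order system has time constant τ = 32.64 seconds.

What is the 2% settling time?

For first-order system, 2% settling time ≈ 4τ = 4 × 32.64 = 130.56 s.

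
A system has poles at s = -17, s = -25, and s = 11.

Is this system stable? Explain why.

Pole(s) at s = 11 are not in the left half-plane. System is unstable.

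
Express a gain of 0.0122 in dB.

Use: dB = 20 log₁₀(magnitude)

dB = 20 log₁₀(0.0122) = -38.3 dB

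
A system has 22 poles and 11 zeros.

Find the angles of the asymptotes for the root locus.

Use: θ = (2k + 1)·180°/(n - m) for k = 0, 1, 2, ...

n - m = 22 - 11 = 11. Angles: θk = (2k + 1)·180°/11 = 16.36°, 49.09°, 81.82°, 114.55°, 147.27°, 180°, 212.73°, 245.45°, 278.18°, 310.91°, 343.64°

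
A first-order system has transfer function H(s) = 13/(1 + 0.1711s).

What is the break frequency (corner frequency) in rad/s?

Corner frequency = 1/τ = 1/0.1711 = 5.845 rad/s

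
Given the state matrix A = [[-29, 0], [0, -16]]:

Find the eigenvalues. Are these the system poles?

For diagonal matrix, eigenvalues are diagonal entries: λ₁ = -29, λ₂ = -16. Eigenvalues of A = system poles.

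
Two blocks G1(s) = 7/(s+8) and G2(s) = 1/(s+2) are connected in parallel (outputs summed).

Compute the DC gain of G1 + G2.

Parallel: G_eq = G1 + G2. DC gain = G1(0) + G2(0) = 7/8 + 1/2 = 0.875 + 0.5 = 1.375.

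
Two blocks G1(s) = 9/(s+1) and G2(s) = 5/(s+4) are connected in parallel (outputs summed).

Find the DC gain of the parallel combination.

Parallel: G_eq = G1 + G2. DC gain = G1(0) + G2(0) = 9/1 + 5/4 = 9 + 1.25 = 10.25.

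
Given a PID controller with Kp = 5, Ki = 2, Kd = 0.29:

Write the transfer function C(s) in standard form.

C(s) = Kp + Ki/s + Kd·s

Substituting values: C(s) = 5 + 2/s + 0.29s = (0.29s² + 5s + 2)/s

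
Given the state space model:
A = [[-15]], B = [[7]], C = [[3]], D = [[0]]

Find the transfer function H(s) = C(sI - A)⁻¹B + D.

(sI - A)⁻¹ = 1/(s + 15). H(s) = 3 × 7/(s + 15) + 0 = 21/(s + 15).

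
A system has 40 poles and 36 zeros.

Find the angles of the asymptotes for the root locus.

n - m = 40 - 36 = 4. Angles: θk = (2k + 1)·180°/4 = 45°, 135°, 225°, 315°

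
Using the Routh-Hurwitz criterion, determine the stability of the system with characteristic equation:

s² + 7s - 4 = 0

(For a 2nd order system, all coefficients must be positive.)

Coefficients: 1, 7, -4. c=-4 not positive, so system is unstable.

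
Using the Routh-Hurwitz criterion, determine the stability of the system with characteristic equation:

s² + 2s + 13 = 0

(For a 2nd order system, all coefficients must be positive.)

Coefficients: 1, 2, 13. All positive, so system is stable.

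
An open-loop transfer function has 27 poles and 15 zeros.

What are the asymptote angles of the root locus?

n - m = 27 - 15 = 12. Angles: θk = (2k + 1)·180°/12 = 15°, 45°, 75°, 105°, 135°, 165°, 195°, 225°, 255°, 285°, 315°, 345°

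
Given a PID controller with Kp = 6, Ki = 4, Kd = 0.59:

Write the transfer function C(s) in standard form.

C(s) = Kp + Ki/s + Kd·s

Substituting values: C(s) = 6 + 4/s + 0.59s = (0.59s² + 6s + 4)/s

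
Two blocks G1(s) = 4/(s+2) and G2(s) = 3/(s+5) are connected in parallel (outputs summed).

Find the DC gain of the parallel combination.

Parallel: G_eq = G1 + G2. DC gain = G1(0) + G2(0) = 4/2 + 3/5 = 2 + 0.6 = 2.6.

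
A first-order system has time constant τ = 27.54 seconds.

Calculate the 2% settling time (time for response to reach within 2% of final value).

For first-order system, 2% settling time ≈ 4τ = 4 × 27.54 = 110.16 s.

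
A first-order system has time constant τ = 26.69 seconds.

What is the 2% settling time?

For first-order system, 2% settling time ≈ 4τ = 4 × 26.69 = 106.76 s.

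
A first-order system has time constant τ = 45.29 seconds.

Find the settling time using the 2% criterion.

For first-order system, 2% settling time ≈ 4τ = 4 × 45.29 = 181.16 s.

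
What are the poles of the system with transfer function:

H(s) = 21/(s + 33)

Pole is where denominator = 0: s + 33 = 0, so s = -33.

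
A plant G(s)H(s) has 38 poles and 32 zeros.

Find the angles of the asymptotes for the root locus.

n - m = 38 - 32 = 6. Angles: θk = (2k + 1)·180°/6 = 30°, 90°, 150°, 210°, 270°, 330°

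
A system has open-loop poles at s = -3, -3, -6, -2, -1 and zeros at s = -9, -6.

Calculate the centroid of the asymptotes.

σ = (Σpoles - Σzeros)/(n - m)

σ = (Σpoles - Σzeros)/(n - m) = (-15 - (-15))/(5 - 2) = 0/3 = 0.0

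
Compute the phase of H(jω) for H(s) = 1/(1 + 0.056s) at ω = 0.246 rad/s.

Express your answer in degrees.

Phase = -arctan(ωτ) = -arctan(0.246 × 0.056) = -0.8°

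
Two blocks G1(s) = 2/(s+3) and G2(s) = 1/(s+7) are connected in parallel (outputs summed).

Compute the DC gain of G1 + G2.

Parallel: G_eq = G1 + G2. DC gain = G1(0) + G2(0) = 2/3 + 1/7 = 0.6667 + 0.1429 = 0.8095.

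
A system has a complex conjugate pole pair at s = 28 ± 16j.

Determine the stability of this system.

Real part of poles is 28 (> 0, right half-plane). Unstable.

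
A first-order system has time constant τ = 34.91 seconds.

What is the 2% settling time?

For first-order system, 2% settling time ≈ 4τ = 4 × 34.91 = 139.64 s.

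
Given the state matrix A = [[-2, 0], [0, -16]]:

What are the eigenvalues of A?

For diagonal matrix, eigenvalues are diagonal entries: λ₁ = -2, λ₂ = -16.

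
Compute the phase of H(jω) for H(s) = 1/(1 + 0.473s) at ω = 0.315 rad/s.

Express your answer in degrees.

Phase = -arctan(ωτ) = -arctan(0.315 × 0.473) = -8.5°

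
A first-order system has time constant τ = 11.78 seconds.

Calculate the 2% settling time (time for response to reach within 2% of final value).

For first-order system, 2% settling time ≈ 4τ = 4 × 11.78 = 47.12 s.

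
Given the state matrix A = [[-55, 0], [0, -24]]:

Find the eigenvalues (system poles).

For diagonal matrix, eigenvalues are diagonal entries: λ₁ = -55, λ₂ = -24.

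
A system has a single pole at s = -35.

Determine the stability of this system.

Pole at s = -35 is in the left half-plane. Stable.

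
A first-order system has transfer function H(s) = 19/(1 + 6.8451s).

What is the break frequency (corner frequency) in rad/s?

Corner frequency = 1/τ = 1/6.8451 = 0.146 rad/s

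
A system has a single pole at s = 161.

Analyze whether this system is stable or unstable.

Pole at s = 161 is in the right half-plane. Unstable.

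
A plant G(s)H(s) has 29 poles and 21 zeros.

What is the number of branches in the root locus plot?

Root locus has n branches where n = number of poles = 29.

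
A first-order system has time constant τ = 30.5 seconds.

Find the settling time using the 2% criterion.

For first-order system, 2% settling time ≈ 4τ = 4 × 30.5 = 122.0 s.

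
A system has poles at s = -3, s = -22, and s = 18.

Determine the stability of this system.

Pole(s) at s = 18 are not in the left half-plane. System is unstable.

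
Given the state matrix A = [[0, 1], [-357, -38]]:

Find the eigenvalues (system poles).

det(A - λI) = λ² - (-38)λ + 357 = (λ - (-21))(λ - (-17)). Eigenvalues: -21, -17.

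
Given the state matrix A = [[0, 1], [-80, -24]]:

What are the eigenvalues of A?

det(A - λI) = λ² - (-24)λ + 80 = (λ - (-4))(λ - (-20)). Eigenvalues: -4, -20.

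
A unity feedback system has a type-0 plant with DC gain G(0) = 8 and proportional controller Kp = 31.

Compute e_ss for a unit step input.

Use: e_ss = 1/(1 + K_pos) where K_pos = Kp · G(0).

K_pos = Kp · G(0) = 31 × 8 = 248. e_ss = 1/(1 + 248) = 0.0040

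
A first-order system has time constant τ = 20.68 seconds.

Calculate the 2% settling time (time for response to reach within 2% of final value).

For first-order system, 2% settling time ≈ 4τ = 4 × 20.68 = 82.72 s.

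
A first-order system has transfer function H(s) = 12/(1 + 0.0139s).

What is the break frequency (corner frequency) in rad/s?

Corner frequency = 1/τ = 1/0.0139 = 71.942 rad/s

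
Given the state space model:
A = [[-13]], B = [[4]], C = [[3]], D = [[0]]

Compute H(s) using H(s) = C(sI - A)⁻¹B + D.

(sI - A)⁻¹ = 1/(s + 13). H(s) = 3 × 4/(s + 13) + 0 = 12/(s + 13).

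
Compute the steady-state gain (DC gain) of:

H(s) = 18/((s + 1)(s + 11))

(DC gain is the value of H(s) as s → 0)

DC gain = H(0) = 18/(1 × 11) = 18/11 = 1.6364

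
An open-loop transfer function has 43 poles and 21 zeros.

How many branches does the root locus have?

Root locus has n branches where n = number of poles = 43.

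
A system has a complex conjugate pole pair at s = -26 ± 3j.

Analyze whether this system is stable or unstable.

Real part of poles is -26 (< 0, left half-plane). Stable.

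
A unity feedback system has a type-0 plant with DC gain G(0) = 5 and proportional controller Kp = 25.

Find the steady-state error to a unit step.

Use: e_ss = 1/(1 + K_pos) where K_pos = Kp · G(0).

K_pos = Kp · G(0) = 25 × 5 = 125. e_ss = 1/(1 + 125) = 0.0079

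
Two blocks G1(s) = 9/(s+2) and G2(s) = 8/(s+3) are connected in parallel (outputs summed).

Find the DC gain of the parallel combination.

Parallel: G_eq = G1 + G2. DC gain = G1(0) + G2(0) = 9/2 + 8/3 = 4.5 + 2.6667 = 7.1667.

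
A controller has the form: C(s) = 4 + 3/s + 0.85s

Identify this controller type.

This is a Proportional-Integral-Derivative (PID) controller.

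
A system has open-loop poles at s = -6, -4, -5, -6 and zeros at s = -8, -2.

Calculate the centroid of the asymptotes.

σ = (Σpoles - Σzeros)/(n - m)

σ = (Σpoles - Σzeros)/(n - m) = (-21 - (-10))/(4 - 2) = -11/2 = -5.5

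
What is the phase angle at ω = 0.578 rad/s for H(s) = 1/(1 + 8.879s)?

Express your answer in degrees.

Phase = -arctan(ωτ) = -arctan(0.578 × 8.879) = -79.0°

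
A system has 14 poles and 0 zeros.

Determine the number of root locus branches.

Root locus has n branches where n = number of poles = 14.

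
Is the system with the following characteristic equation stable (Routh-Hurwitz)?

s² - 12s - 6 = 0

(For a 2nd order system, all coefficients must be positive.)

Coefficients: 1, -12, -6. b=-12, c=-6 not positive, so system is unstable.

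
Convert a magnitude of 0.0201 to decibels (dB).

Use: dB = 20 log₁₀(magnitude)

dB = 20 log₁₀(0.0201) = -33.9 dB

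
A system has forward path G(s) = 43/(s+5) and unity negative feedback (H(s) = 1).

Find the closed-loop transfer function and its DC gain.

T(s) = G/(1+GH) = [43/(s+5)] / [1 + 43/(s+5)] = 43/(s+5+43) = 43/(s+48). DC gain = 43/48 = 0.8958.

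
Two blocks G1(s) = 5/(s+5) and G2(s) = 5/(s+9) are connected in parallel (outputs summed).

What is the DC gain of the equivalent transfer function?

Parallel: G_eq = G1 + G2. DC gain = G1(0) + G2(0) = 5/5 + 5/9 = 1 + 0.5556 = 1.5556.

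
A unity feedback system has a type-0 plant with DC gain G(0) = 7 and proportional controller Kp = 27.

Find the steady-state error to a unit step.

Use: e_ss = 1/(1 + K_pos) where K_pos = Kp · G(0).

K_pos = Kp · G(0) = 27 × 7 = 189. e_ss = 1/(1 + 189) = 0.0053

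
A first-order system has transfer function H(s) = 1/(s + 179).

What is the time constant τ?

For H(s) = 1/(s + 1/τ), the pole is at -1/τ = -179, so τ = 1/179 = 0.0056 s.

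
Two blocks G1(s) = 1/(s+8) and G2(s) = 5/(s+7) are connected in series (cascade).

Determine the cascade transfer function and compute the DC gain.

Series: multiply transfer functions. G_eq = 1/(s+8) × 5/(s+7) = 5/((s+8)(s+7)). DC gain = 5/(8×7) = 0.0893.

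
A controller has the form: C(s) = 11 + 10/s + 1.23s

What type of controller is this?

This is a Proportional-Integral-Derivative (PID) controller.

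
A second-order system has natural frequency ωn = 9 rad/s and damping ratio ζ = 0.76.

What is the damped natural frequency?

ωd = ωn√(1 - ζ²) = 9√(1 - 0.76²) = 5.85 rad/s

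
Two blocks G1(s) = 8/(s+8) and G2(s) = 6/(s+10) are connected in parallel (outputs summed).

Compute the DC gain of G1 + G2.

Parallel: G_eq = G1 + G2. DC gain = G1(0) + G2(0) = 8/8 + 6/10 = 1 + 0.6 = 1.6.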